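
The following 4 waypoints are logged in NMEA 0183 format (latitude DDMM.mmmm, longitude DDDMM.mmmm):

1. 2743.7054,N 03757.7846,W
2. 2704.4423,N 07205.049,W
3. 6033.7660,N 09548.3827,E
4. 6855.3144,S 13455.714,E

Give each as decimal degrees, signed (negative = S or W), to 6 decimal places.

Point 1:
  Lat: split at 2 digits → 27° and 43.7054′; 27 + 43.7054/60 = 27.7284233
  N → positive
  λ: degrees = first 3 digits = 37, minutes = 57.7846; 37 + 57.7846/60 = 37.9630767
  W ⇒ negate
Point 2:
  φ: split at 2 digits → 27° and 4.4423′; 27 + 4.4423/60 = 27.0740383
  N ⇒ keep positive
  Lon: split at 3 digits → 072° and 5.049′; 72 + 5.049/60 = 72.0841500
  W → negative
Point 3:
  Lat: split at 2 digits → 60° and 33.766′; 60 + 33.766/60 = 60.5627667
  N ⇒ keep positive
  Longitude: split at 3 digits → 095° and 48.3827′; 95 + 48.3827/60 = 95.8063783
  E ⇒ keep positive
Point 4:
  Lat: split at 2 digits → 68° and 55.3144′; 68 + 55.3144/60 = 68.9219067
  hemisphere S, so the sign is −
  λ: split at 3 digits → 134° and 55.714′; 134 + 55.714/60 = 134.9285667
  E ⇒ keep positive

1. 27.728423, -37.963077
2. 27.074038, -72.084150
3. 60.562767, 95.806378
4. -68.921907, 134.928567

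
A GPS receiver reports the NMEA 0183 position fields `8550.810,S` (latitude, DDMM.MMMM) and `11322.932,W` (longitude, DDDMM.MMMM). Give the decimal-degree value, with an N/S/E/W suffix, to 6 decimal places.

Latitude: split at 2 digits → 85° and 50.81′; 85 + 50.81/60 = 85.8468333
Lon: split at 3 digits → 113° and 22.932′; 113 + 22.932/60 = 113.3822000

85.846833° S, 113.382200° W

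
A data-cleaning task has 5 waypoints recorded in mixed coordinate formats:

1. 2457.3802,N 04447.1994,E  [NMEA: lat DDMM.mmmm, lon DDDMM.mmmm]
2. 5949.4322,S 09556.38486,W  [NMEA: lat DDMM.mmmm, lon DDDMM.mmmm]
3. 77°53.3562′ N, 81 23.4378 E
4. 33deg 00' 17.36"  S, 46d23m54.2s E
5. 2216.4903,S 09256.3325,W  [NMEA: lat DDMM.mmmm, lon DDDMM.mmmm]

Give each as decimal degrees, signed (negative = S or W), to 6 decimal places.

1. 24.956337, 44.786657
2. -59.823870, -95.939748
3. 77.889270, 81.390630
4. -33.004822, 46.398389
5. -22.274838, -92.938875

Point 1:
  φ: split at 2 digits → 24° and 57.3802′; 24 + 57.3802/60 = 24.9563367
  N ⇒ keep positive
  Lon: degrees = first 3 digits = 44, minutes = 47.1994; 44 + 47.1994/60 = 44.7866567
  E ⇒ keep positive
Point 2:
  Latitude: degrees = first 2 digits = 59, minutes = 49.4322; 59 + 49.4322/60 = 59.8238700
  S ⇒ negate
  λ: degrees = first 3 digits = 95, minutes = 56.38486; 95 + 56.38486/60 = 95.9397477
  hemisphere W, so the sign is −
Point 3:
  Lat: 53.3562′ = 0.889270°; total 77.8892700
  N ⇒ keep positive
  Lon: 23.4378′ = 0.390630°; total 81.3906300
  E → positive
Point 4:
  Lat: 33° + 0/60 + 17.36/3600 = 33 + 0.000000 + 0.004822 = 33.0048222
  S ⇒ negate
  λ: 23′ + 54.2″ = 23.90333′; 46 + 23.90333/60 = 46.3983889
  E ⇒ keep positive
Point 5:
  Lat: degrees = first 2 digits = 22, minutes = 16.4903; 22 + 16.4903/60 = 22.2748383
  S ⇒ negate
  Lon: degrees = first 3 digits = 92, minutes = 56.3325; 92 + 56.3325/60 = 92.9388750
  hemisphere W, so the sign is −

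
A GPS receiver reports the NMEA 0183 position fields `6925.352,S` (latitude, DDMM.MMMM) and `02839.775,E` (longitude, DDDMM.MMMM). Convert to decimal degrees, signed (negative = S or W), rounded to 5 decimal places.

Lat: degrees = first 2 digits = 69, minutes = 25.352; 69 + 25.352/60 = 69.422533
S → negative
λ: degrees = first 3 digits = 28, minutes = 39.775; 28 + 39.775/60 = 28.662917
E → positive

-69.42253, 28.66292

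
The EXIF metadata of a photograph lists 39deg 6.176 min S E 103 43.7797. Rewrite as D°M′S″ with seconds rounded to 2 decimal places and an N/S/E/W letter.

Lat: 6.17600′ → 6′ and 0.17600 × 60 = 10.5600″
Lon: 43.77970′ → 43′ and 0.77970 × 60 = 46.7820″

39°06′10.56″ S, 103°43′46.78″ E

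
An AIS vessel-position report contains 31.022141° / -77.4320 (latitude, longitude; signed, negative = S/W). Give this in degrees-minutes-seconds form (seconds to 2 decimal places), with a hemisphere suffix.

31°01′19.71″ N, 77°25′55.20″ W

Latitude: whole degrees 31; 1.32846′ → 1′ and 19.7076″
Longitude is negative → W; |value| = 77.432000
Lon: 0.432000 × 60 = 25.92000′ → 25′, remainder × 60 = 55.2000″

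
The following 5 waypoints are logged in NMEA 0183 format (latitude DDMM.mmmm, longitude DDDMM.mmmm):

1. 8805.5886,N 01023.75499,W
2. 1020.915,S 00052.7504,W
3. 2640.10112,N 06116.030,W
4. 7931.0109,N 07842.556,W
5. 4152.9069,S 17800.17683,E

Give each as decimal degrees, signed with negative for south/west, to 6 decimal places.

Point 1:
  Lat: degrees = first 2 digits = 88, minutes = 5.5886; 88 + 5.5886/60 = 88.0931433
  N ⇒ keep positive
  Lon: split at 3 digits → 010° and 23.75499′; 10 + 23.75499/60 = 10.3959165
  hemisphere W, so the sign is −
Point 2:
  φ: degrees = first 2 digits = 10, minutes = 20.915; 10 + 20.915/60 = 10.3485833
  hemisphere S, so the sign is −
  Lon: split at 3 digits → 000° and 52.7504′; 0 + 52.7504/60 = 0.8791733
  hemisphere W, so the sign is −
Point 3:
  φ: split at 2 digits → 26° and 40.10112′; 26 + 40.10112/60 = 26.6683520
  N ⇒ keep positive
  Longitude: split at 3 digits → 061° and 16.03′; 61 + 16.03/60 = 61.2671667
  hemisphere W, so the sign is −
Point 4:
  Lat: split at 2 digits → 79° and 31.0109′; 79 + 31.0109/60 = 79.5168483
  N → positive
  λ: split at 3 digits → 078° and 42.556′; 78 + 42.556/60 = 78.7092667
  W → negative
Point 5:
  Latitude: degrees = first 2 digits = 41, minutes = 52.9069; 41 + 52.9069/60 = 41.8817817
  S ⇒ negate
  λ: split at 3 digits → 178° and 0.17683′; 178 + 0.17683/60 = 178.0029472
  E ⇒ keep positive

1. 88.093143, -10.395917
2. -10.348583, -0.879173
3. 26.668352, -61.267167
4. 79.516848, -78.709267
5. -41.881782, 178.002947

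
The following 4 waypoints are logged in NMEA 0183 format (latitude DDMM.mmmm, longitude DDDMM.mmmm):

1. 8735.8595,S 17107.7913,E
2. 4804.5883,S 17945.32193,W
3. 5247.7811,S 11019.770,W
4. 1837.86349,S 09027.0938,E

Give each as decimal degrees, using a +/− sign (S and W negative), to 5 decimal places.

Point 1:
  Latitude: split at 2 digits → 87° and 35.8595′; 87 + 35.8595/60 = 87.597658
  S ⇒ negate
  Longitude: split at 3 digits → 171° and 7.7913′; 171 + 7.7913/60 = 171.129855
  E → positive
Point 2:
  φ: split at 2 digits → 48° and 4.5883′; 48 + 4.5883/60 = 48.076472
  S ⇒ negate
  Lon: split at 3 digits → 179° and 45.32193′; 179 + 45.32193/60 = 179.755366
  W ⇒ negate
Point 3:
  φ: split at 2 digits → 52° and 47.7811′; 52 + 47.7811/60 = 52.796352
  S ⇒ negate
  Longitude: degrees = first 3 digits = 110, minutes = 19.77; 110 + 19.77/60 = 110.329500
  W ⇒ negate
Point 4:
  Lat: split at 2 digits → 18° and 37.86349′; 18 + 37.86349/60 = 18.631058
  S → negative
  λ: degrees = first 3 digits = 90, minutes = 27.0938; 90 + 27.0938/60 = 90.451563
  E ⇒ keep positive

1. -87.59766, 171.12986
2. -48.07647, -179.75537
3. -52.79635, -110.32950
4. -18.63106, 90.45156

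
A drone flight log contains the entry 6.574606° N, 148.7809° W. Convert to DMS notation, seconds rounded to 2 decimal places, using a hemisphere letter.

6°34′28.58″ N, 148°46′51.24″ W

Lat: 0.574606° → 34.47636′; 0.47636 × 60 = 28.5816″
Longitude: 0.780900° → 46.85400′; 0.85400 × 60 = 51.2400″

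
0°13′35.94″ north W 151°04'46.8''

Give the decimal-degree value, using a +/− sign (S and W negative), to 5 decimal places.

0.22665, -151.07967

Latitude: 0° + 13/60 + 35.94/3600 = 0 + 0.216667 + 0.009983 = 0.226650
N → positive
λ: 4′ + 46.8″ = 4.78000′; 151 + 4.78000/60 = 151.079667
W ⇒ negate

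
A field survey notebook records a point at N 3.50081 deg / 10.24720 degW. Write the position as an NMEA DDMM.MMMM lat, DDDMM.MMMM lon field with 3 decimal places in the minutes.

Lat: 3° + 0.500810 × 60 = 3° 30.04860′
Lon: 10° + 0.247200 × 60 = 10° 14.83200′

0330.049,N / 01014.832,W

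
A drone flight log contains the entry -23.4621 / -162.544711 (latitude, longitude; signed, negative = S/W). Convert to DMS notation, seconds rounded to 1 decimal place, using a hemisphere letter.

Latitude is negative → S; |value| = 23.462100
Lat: whole degrees 23; 27.72600′ → 27′ and 43.560″
Longitude is negative → W; |value| = 162.544711
Lon: 0.544711 × 60 = 32.68266′ → 32′, remainder × 60 = 40.960″

23°27′43.6″ S, 162°32′41.0″ W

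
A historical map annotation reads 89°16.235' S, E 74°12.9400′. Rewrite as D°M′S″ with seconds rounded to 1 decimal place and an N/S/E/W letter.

89°16′14.1″ S, 74°12′56.4″ E

Lat: fractional minutes 0.23500 × 60 = 14.100″
Lon: fractional minutes 0.94000 × 60 = 56.400″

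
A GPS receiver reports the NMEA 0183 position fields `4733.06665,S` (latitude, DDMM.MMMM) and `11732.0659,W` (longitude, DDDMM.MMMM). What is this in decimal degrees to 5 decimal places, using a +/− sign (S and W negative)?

Lat: split at 2 digits → 47° and 33.06665′; 47 + 33.06665/60 = 47.551111
S → negative
Longitude: split at 3 digits → 117° and 32.0659′; 117 + 32.0659/60 = 117.534432
W ⇒ negate

-47.55111, -117.53443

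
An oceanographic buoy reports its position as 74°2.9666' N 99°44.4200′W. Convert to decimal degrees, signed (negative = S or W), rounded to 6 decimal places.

Lat: 74 + 2.9666/60 = 74.0494433
N ⇒ keep positive
λ: 44.42′ = 0.740333°; total 99.7403333
W ⇒ negate

74.049443, -99.740333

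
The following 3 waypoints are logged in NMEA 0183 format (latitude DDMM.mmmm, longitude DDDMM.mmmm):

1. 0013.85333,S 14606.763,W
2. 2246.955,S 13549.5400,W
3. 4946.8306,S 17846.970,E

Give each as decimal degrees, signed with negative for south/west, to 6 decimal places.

1. -0.230889, -146.112717
2. -22.782583, -135.825667
3. -49.780510, 178.782833

Point 1:
  φ: split at 2 digits → 00° and 13.85333′; 0 + 13.85333/60 = 0.2308888
  S → negative
  λ: degrees = first 3 digits = 146, minutes = 6.763; 146 + 6.763/60 = 146.1127167
  W → negative
Point 2:
  φ: degrees = first 2 digits = 22, minutes = 46.955; 22 + 46.955/60 = 22.7825833
  hemisphere S, so the sign is −
  Lon: split at 3 digits → 135° and 49.54′; 135 + 49.54/60 = 135.8256667
  W → negative
Point 3:
  Lat: split at 2 digits → 49° and 46.8306′; 49 + 46.8306/60 = 49.7805100
  S ⇒ negate
  Longitude: degrees = first 3 digits = 178, minutes = 46.97; 178 + 46.97/60 = 178.7828333
  E ⇒ keep positive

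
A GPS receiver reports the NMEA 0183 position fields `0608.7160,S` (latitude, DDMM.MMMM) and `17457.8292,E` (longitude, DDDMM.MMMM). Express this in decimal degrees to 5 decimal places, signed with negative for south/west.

-6.14527, 174.96382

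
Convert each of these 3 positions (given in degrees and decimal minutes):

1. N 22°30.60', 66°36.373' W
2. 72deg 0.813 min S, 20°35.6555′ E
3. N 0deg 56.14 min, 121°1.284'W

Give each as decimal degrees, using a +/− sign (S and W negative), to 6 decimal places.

1. 22.510000, -66.606217
2. -72.013550, 20.594258
3. 0.935667, -121.021400

Point 1:
  Latitude: 22 + 30.6/60 = 22.5100000
  N → positive
  λ: 36.373′ = 0.606217°; total 66.6062167
  W ⇒ negate
Point 2:
  φ: 0.813′ = 0.013550°; total 72.0135500
  S ⇒ negate
  λ: 35.6555′ = 0.594258°; total 20.5942583
  E ⇒ keep positive
Point 3:
  Lat: 0 + 56.14/60 = 0.9356667
  N ⇒ keep positive
  Longitude: 121 + 1.284/60 = 121.0214000
  hemisphere W, so the sign is −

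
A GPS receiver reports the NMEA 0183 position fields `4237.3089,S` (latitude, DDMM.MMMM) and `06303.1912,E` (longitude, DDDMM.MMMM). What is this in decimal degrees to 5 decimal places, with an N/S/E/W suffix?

42.62182° S, 63.05319° E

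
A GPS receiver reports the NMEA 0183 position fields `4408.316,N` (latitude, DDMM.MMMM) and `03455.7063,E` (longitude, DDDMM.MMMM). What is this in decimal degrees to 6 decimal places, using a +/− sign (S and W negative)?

44.138600, 34.928438

Lat: degrees = first 2 digits = 44, minutes = 8.316; 44 + 8.316/60 = 44.1386000
N → positive
λ: split at 3 digits → 034° and 55.7063′; 34 + 55.7063/60 = 34.9284383
E → positive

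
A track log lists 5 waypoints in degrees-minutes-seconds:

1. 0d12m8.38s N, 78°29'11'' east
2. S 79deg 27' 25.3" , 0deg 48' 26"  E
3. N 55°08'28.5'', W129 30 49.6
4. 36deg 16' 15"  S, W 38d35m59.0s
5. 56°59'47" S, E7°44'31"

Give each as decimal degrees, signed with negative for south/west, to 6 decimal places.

1. 0.202328, 78.486389
2. -79.457028, 0.807222
3. 55.141250, -129.513778
4. -36.270833, -38.599722
5. -56.996389, 7.741944

Point 1:
  Latitude: 0 + 12/60 + 8.38/3600 = 0.2023278
  N → positive
  Longitude: 78° + 29/60 + 11/3600 = 78 + 0.483333 + 0.003056 = 78.4863889
  E → positive
Point 2:
  Lat: 79 + 27/60 + 25.3/3600 = 79.4570278
  hemisphere S, so the sign is −
  Lon: 0° + 48/60 + 26/3600 = 0 + 0.800000 + 0.007222 = 0.8072222
  E → positive
Point 3:
  φ: 55° + 8/60 + 28.5/3600 = 55 + 0.133333 + 0.007917 = 55.1412500
  N ⇒ keep positive
  λ: 30′ + 49.6″ = 30.82667′; 129 + 30.82667/60 = 129.5137778
  hemisphere W, so the sign is −
Point 4:
  Lat: 36° + 16/60 + 15/3600 = 36 + 0.266667 + 0.004167 = 36.2708333
  S ⇒ negate
  Lon: 35′ + 59″ = 35.98333′; 38 + 35.98333/60 = 38.5997222
  W ⇒ negate
Point 5:
  Latitude: 56 + 59/60 + 47/3600 = 56.9963889
  S → negative
  λ: 7 + 44/60 + 31/3600 = 7.7419444
  E ⇒ keep positive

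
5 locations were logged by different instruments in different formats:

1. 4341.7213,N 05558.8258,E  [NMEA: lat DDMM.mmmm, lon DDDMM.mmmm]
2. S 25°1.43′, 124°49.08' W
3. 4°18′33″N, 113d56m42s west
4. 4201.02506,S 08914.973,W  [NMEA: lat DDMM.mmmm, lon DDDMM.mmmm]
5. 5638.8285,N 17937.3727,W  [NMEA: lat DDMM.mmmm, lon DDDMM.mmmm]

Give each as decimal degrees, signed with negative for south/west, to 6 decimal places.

Point 1:
  φ: degrees = first 2 digits = 43, minutes = 41.7213; 43 + 41.7213/60 = 43.6953550
  N → positive
  Lon: split at 3 digits → 055° and 58.8258′; 55 + 58.8258/60 = 55.9804300
  E → positive
Point 2:
  Lat: 25 + 1.43/60 = 25.0238333
  S → negative
  Lon: 49.08′ = 0.818000°; total 124.8180000
  W ⇒ negate
Point 3:
  φ: 4 + 18/60 + 33/3600 = 4.3091667
  N ⇒ keep positive
  Lon: 56′ + 42″ = 56.70000′; 113 + 56.70000/60 = 113.9450000
  W ⇒ negate
Point 4:
  Latitude: split at 2 digits → 42° and 1.02506′; 42 + 1.02506/60 = 42.0170843
  hemisphere S, so the sign is −
  Longitude: degrees = first 3 digits = 89, minutes = 14.973; 89 + 14.973/60 = 89.2495500
  hemisphere W, so the sign is −
Point 5:
  φ: degrees = first 2 digits = 56, minutes = 38.8285; 56 + 38.8285/60 = 56.6471417
  N → positive
  λ: split at 3 digits → 179° and 37.3727′; 179 + 37.3727/60 = 179.6228783
  W ⇒ negate

1. 43.695355, 55.980430
2. -25.023833, -124.818000
3. 4.309167, -113.945000
4. -42.017084, -89.249550
5. 56.647142, -179.622878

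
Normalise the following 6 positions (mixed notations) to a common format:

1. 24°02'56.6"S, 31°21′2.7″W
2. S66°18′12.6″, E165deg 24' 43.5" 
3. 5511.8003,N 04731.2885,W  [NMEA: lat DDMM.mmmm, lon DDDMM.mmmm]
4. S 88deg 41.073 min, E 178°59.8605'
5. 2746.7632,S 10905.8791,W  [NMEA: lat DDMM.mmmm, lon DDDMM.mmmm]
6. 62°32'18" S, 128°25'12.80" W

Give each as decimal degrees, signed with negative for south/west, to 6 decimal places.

1. -24.049056, -31.350750
2. -66.303500, 165.412083
3. 55.196672, -47.521475
4. -88.684550, 178.997675
5. -27.779387, -109.097985
6. -62.538333, -128.420222

Point 1:
  Latitude: 2′ + 56.6″ = 2.94333′; 24 + 2.94333/60 = 24.0490556
  hemisphere S, so the sign is −
  λ: 31° + 21/60 + 2.7/3600 = 31 + 0.350000 + 0.000750 = 31.3507500
  W ⇒ negate
Point 2:
  φ: 66° + 18/60 + 12.6/3600 = 66 + 0.300000 + 0.003500 = 66.3035000
  hemisphere S, so the sign is −
  Lon: 165° + 24/60 + 43.5/3600 = 165 + 0.400000 + 0.012083 = 165.4120833
  E ⇒ keep positive
Point 3:
  φ: degrees = first 2 digits = 55, minutes = 11.8003; 55 + 11.8003/60 = 55.1966717
  N → positive
  Longitude: degrees = first 3 digits = 47, minutes = 31.2885; 47 + 31.2885/60 = 47.5214750
  hemisphere W, so the sign is −
Point 4:
  φ: 88 + 41.073/60 = 88.6845500
  hemisphere S, so the sign is −
  λ: 59.8605′ = 0.997675°; total 178.9976750
  E → positive
Point 5:
  Lat: degrees = first 2 digits = 27, minutes = 46.7632; 27 + 46.7632/60 = 27.7793867
  hemisphere S, so the sign is −
  Longitude: split at 3 digits → 109° and 5.8791′; 109 + 5.8791/60 = 109.0979850
  W ⇒ negate
Point 6:
  Lat: 32′ + 18″ = 32.30000′; 62 + 32.30000/60 = 62.5383333
  S → negative
  Lon: 25′ + 12.8″ = 25.21333′; 128 + 25.21333/60 = 128.4202222
  W → negative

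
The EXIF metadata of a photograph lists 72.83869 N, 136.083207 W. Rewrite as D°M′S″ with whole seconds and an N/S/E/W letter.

72°50′19″ N, 136°05′0″ W

φ: 0.838690 × 60 = 50.32140′ → 50′, remainder × 60 = 19.28″
λ: 0.083207 × 60 = 4.99242′ → 4′, remainder × 60 = 59.55″
rounding gives 60″ → carry → 136°05′0″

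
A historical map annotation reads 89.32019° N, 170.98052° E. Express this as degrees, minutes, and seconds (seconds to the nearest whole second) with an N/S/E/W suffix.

φ: whole degrees 89; 19.21140′ → 19′ and 12.68″
Lon: 0.980520 × 60 = 58.83120′ → 58′, remainder × 60 = 49.87″

89°19′13″ N, 170°58′50″ E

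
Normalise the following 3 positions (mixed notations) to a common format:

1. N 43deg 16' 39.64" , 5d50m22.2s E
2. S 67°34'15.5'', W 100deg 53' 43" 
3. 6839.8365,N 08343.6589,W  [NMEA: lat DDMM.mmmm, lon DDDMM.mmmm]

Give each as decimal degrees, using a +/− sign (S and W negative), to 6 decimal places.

1. 43.277678, 5.839500
2. -67.570972, -100.895278
3. 68.663942, -83.727648

Point 1:
  Latitude: 43 + 16/60 + 39.64/3600 = 43.2776778
  N → positive
  λ: 5 + 50/60 + 22.2/3600 = 5.8395000
  E → positive
Point 2:
  Latitude: 67 + 34/60 + 15.5/3600 = 67.5709722
  S ⇒ negate
  Lon: 53′ + 43″ = 53.71667′; 100 + 53.71667/60 = 100.8952778
  W ⇒ negate
Point 3:
  Latitude: split at 2 digits → 68° and 39.8365′; 68 + 39.8365/60 = 68.6639417
  N → positive
  Lon: split at 3 digits → 083° and 43.6589′; 83 + 43.6589/60 = 83.7276483
  W → negative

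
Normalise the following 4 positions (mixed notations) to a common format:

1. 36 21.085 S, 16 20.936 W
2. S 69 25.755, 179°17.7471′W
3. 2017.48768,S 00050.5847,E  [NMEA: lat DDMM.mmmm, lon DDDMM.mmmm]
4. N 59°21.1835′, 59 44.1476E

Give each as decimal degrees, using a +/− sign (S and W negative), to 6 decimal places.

1. -36.351417, -16.348933
2. -69.429250, -179.295785
3. -20.291461, 0.843078
4. 59.353058, 59.735793

Point 1:
  Latitude: 36 + 21.085/60 = 36.3514167
  S → negative
  Lon: 20.936′ = 0.348933°; total 16.3489333
  W → negative
Point 2:
  Latitude: 69 + 25.755/60 = 69.4292500
  hemisphere S, so the sign is −
  Longitude: 17.7471′ = 0.295785°; total 179.2957850
  W → negative
Point 3:
  φ: split at 2 digits → 20° and 17.48768′; 20 + 17.48768/60 = 20.2914613
  hemisphere S, so the sign is −
  Lon: degrees = first 3 digits = 0, minutes = 50.5847; 0 + 50.5847/60 = 0.8430783
  E → positive
Point 4:
  φ: 21.1835′ = 0.353058°; total 59.3530583
  N ⇒ keep positive
  Lon: 59 + 44.1476/60 = 59.7357933
  E ⇒ keep positive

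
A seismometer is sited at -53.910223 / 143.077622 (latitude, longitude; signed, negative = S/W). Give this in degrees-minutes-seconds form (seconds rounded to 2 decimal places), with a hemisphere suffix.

Latitude is negative → S; |value| = 53.910223
φ: 0.910223 × 60 = 54.61338′ → 54′, remainder × 60 = 36.8028″
Lon: 0.077622 × 60 = 4.65732′ → 4′, remainder × 60 = 39.4392″

53°54′36.80″ S, 143°04′39.44″ E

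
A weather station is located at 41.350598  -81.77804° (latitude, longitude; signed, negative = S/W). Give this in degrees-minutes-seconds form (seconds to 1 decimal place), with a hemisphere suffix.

Lat: whole degrees 41; 21.03588′ → 21′ and 2.153″
Longitude is negative → W; |value| = 81.778040
Longitude: 0.778040 × 60 = 46.68240′ → 46′, remainder × 60 = 40.944″

41°21′2.2″ N, 81°46′40.9″ W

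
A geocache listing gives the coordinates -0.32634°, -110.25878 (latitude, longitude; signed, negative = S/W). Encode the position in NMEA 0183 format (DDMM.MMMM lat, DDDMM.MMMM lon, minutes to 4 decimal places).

0019.5804,S / 11015.5268,W

Latitude is negative → S; |value| = 0.326340
Latitude: fractional part 0.326340 → 19.580400 minutes
Longitude is negative → W; |value| = 110.258780
Lon: fractional part 0.258780 → 15.526800 minutes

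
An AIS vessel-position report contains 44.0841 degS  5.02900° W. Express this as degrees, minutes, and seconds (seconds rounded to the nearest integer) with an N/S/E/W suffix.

Lat: whole degrees 44; 5.04600′ → 5′ and 2.76″
Longitude: 0.029000° → 1.74000′; 0.74000 × 60 = 44.40″

44°05′3″ S, 5°01′44″ W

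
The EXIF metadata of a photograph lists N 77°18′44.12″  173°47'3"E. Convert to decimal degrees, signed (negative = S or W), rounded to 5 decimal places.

Lat: 77 + 18/60 + 44.12/3600 = 77.312256
N → positive
Longitude: 47′ + 3″ = 47.05000′; 173 + 47.05000/60 = 173.784167
E → positive

77.31226, 173.78417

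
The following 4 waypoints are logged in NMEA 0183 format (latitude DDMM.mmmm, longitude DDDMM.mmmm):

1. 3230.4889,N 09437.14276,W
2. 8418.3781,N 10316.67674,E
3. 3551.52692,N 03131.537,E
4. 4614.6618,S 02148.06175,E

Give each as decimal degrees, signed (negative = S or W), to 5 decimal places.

1. 32.50815, -94.61905
2. 84.30630, 103.27795
3. 35.85878, 31.52562
4. -46.24436, 21.80103

Point 1:
  Lat: split at 2 digits → 32° and 30.4889′; 32 + 30.4889/60 = 32.508148
  N ⇒ keep positive
  λ: split at 3 digits → 094° and 37.14276′; 94 + 37.14276/60 = 94.619046
  hemisphere W, so the sign is −
Point 2:
  φ: split at 2 digits → 84° and 18.3781′; 84 + 18.3781/60 = 84.306302
  N ⇒ keep positive
  Lon: degrees = first 3 digits = 103, minutes = 16.67674; 103 + 16.67674/60 = 103.277946
  E ⇒ keep positive
Point 3:
  Lat: split at 2 digits → 35° and 51.52692′; 35 + 51.52692/60 = 35.858782
  N ⇒ keep positive
  λ: split at 3 digits → 031° and 31.537′; 31 + 31.537/60 = 31.525617
  E ⇒ keep positive
Point 4:
  φ: degrees = first 2 digits = 46, minutes = 14.6618; 46 + 14.6618/60 = 46.244363
  S → negative
  Longitude: degrees = first 3 digits = 21, minutes = 48.06175; 21 + 48.06175/60 = 21.801029
  E → positive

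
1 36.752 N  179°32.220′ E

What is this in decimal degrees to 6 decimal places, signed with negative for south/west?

1.612533, 179.537000

Latitude: 36.752′ = 0.612533°; total 1.6125333
N → positive
Longitude: 32.22′ = 0.537000°; total 179.5370000
E ⇒ keep positive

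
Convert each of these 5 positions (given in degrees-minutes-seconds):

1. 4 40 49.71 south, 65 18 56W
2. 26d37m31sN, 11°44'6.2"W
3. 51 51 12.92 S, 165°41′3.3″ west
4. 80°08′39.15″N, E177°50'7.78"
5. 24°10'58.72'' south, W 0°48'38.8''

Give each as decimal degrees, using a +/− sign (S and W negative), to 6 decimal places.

1. -4.680475, -65.315556
2. 26.625278, -11.735056
3. -51.853589, -165.684250
4. 80.144208, 177.835494
5. -24.182978, -0.810778

Point 1:
  φ: 40′ + 49.71″ = 40.82850′; 4 + 40.82850/60 = 4.6804750
  hemisphere S, so the sign is −
  λ: 65° + 18/60 + 56/3600 = 65 + 0.300000 + 0.015556 = 65.3155556
  hemisphere W, so the sign is −
Point 2:
  Latitude: 26 + 37/60 + 31/3600 = 26.6252778
  N ⇒ keep positive
  Longitude: 44′ + 6.2″ = 44.10333′; 11 + 44.10333/60 = 11.7350556
  W → negative
Point 3:
  φ: 51° + 51/60 + 12.92/3600 = 51 + 0.850000 + 0.003589 = 51.8535889
  S ⇒ negate
  Longitude: 41′ + 3.3″ = 41.05500′; 165 + 41.05500/60 = 165.6842500
  W → negative
Point 4:
  φ: 80° + 8/60 + 39.15/3600 = 80 + 0.133333 + 0.010875 = 80.1442083
  N ⇒ keep positive
  λ: 177° + 50/60 + 7.78/3600 = 177 + 0.833333 + 0.002161 = 177.8354944
  E → positive
Point 5:
  Latitude: 24° + 10/60 + 58.72/3600 = 24 + 0.166667 + 0.016311 = 24.1829778
  S → negative
  λ: 0 + 48/60 + 38.8/3600 = 0.8107778
  W → negative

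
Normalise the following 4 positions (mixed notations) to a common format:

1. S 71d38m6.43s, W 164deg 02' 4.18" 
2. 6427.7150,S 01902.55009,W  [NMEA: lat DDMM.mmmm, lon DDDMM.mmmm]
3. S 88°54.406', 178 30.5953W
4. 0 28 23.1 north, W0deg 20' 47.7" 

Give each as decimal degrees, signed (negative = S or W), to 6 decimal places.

Point 1:
  Latitude: 71 + 38/60 + 6.43/3600 = 71.6351194
  S ⇒ negate
  Lon: 164° + 2/60 + 4.18/3600 = 164 + 0.033333 + 0.001161 = 164.0344944
  W ⇒ negate
Point 2:
  Latitude: split at 2 digits → 64° and 27.715′; 64 + 27.715/60 = 64.4619167
  S ⇒ negate
  Lon: split at 3 digits → 019° and 2.55009′; 19 + 2.55009/60 = 19.0425015
  W ⇒ negate
Point 3:
  Lat: 54.406′ = 0.906767°; total 88.9067667
  S → negative
  Longitude: 30.5953′ = 0.509922°; total 178.5099217
  W ⇒ negate
Point 4:
  Lat: 28′ + 23.1″ = 28.38500′; 0 + 28.38500/60 = 0.4730833
  N ⇒ keep positive
  Lon: 0° + 20/60 + 47.7/3600 = 0 + 0.333333 + 0.013250 = 0.3465833
  hemisphere W, so the sign is −

1. -71.635119, -164.034494
2. -64.461917, -19.042502
3. -88.906767, -178.509922
4. 0.473083, -0.346583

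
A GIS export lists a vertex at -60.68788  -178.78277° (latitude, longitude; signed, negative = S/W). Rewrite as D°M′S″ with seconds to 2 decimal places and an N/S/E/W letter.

60°41′16.37″ S, 178°46′57.97″ W

Latitude is negative → S; |value| = 60.687880
Latitude: whole degrees 60; 41.27280′ → 41′ and 16.3680″
Longitude is negative → W; |value| = 178.782770
Longitude: 0.782770° → 46.96620′; 0.96620 × 60 = 57.9720″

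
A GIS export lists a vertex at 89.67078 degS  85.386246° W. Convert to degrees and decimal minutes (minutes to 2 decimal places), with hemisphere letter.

φ: fractional part 0.670780 → 40.2468 minutes
Longitude: 85° + 0.386246 × 60 = 85° 23.1748′

89° 40.25′ S, 85° 23.17′ W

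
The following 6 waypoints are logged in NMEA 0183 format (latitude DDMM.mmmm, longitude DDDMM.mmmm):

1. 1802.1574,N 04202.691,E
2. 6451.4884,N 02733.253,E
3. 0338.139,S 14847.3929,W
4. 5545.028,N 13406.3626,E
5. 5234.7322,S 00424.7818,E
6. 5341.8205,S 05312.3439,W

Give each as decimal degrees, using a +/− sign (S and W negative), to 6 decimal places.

1. 18.035957, 42.044850
2. 64.858140, 27.554217
3. -3.635650, -148.789882
4. 55.750467, 134.106043
5. -52.578870, 4.413030
6. -53.697008, -53.205732

Point 1:
  φ: degrees = first 2 digits = 18, minutes = 2.1574; 18 + 2.1574/60 = 18.0359567
  N → positive
  λ: split at 3 digits → 042° and 2.691′; 42 + 2.691/60 = 42.0448500
  E → positive
Point 2:
  Latitude: split at 2 digits → 64° and 51.4884′; 64 + 51.4884/60 = 64.8581400
  N → positive
  Longitude: degrees = first 3 digits = 27, minutes = 33.253; 27 + 33.253/60 = 27.5542167
  E ⇒ keep positive
Point 3:
  Lat: degrees = first 2 digits = 3, minutes = 38.139; 3 + 38.139/60 = 3.6356500
  hemisphere S, so the sign is −
  λ: degrees = first 3 digits = 148, minutes = 47.3929; 148 + 47.3929/60 = 148.7898817
  hemisphere W, so the sign is −
Point 4:
  Lat: split at 2 digits → 55° and 45.028′; 55 + 45.028/60 = 55.7504667
  N → positive
  Longitude: split at 3 digits → 134° and 6.3626′; 134 + 6.3626/60 = 134.1060433
  E → positive
Point 5:
  φ: split at 2 digits → 52° and 34.7322′; 52 + 34.7322/60 = 52.5788700
  S ⇒ negate
  λ: degrees = first 3 digits = 4, minutes = 24.7818; 4 + 24.7818/60 = 4.4130300
  E → positive
Point 6:
  Lat: split at 2 digits → 53° and 41.8205′; 53 + 41.8205/60 = 53.6970083
  hemisphere S, so the sign is −
  λ: degrees = first 3 digits = 53, minutes = 12.3439; 53 + 12.3439/60 = 53.2057317
  W → negative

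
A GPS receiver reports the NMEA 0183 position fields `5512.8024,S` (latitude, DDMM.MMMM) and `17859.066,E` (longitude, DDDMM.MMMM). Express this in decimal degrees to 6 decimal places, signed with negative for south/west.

-55.213373, 178.984433

Latitude: degrees = first 2 digits = 55, minutes = 12.8024; 55 + 12.8024/60 = 55.2133733
S ⇒ negate
Lon: degrees = first 3 digits = 178, minutes = 59.066; 178 + 59.066/60 = 178.9844333
E → positive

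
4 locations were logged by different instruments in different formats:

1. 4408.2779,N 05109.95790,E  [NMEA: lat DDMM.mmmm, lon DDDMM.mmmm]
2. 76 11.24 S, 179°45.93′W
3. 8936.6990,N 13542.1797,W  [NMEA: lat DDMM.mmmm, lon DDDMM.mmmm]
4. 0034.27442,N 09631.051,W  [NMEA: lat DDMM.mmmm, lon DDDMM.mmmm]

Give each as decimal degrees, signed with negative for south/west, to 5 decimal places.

Point 1:
  φ: degrees = first 2 digits = 44, minutes = 8.2779; 44 + 8.2779/60 = 44.137965
  N ⇒ keep positive
  Longitude: split at 3 digits → 051° and 9.9579′; 51 + 9.9579/60 = 51.165965
  E ⇒ keep positive
Point 2:
  Latitude: 76 + 11.24/60 = 76.187333
  S ⇒ negate
  λ: 179 + 45.93/60 = 179.765500
  W → negative
Point 3:
  φ: split at 2 digits → 89° and 36.699′; 89 + 36.699/60 = 89.611650
  N → positive
  λ: split at 3 digits → 135° and 42.1797′; 135 + 42.1797/60 = 135.702995
  W → negative
Point 4:
  Lat: degrees = first 2 digits = 0, minutes = 34.27442; 0 + 34.27442/60 = 0.571240
  N ⇒ keep positive
  Longitude: split at 3 digits → 096° and 31.051′; 96 + 31.051/60 = 96.517517
  W ⇒ negate

1. 44.13797, 51.16597
2. -76.18733, -179.76550
3. 89.61165, -135.70300
4. 0.57124, -96.51752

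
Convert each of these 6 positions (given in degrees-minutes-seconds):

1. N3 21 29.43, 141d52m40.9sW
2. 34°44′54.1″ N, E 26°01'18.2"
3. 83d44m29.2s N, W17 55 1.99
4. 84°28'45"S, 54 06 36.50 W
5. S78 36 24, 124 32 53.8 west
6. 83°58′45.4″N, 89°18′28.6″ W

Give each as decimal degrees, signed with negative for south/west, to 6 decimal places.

1. 3.358175, -141.878028
2. 34.748361, 26.021722
3. 83.741444, -17.917219
4. -84.479167, -54.110139
5. -78.606667, -124.548278
6. 83.979278, -89.307944

Point 1:
  φ: 3° + 21/60 + 29.43/3600 = 3 + 0.350000 + 0.008175 = 3.3581750
  N → positive
  Longitude: 141 + 52/60 + 40.9/3600 = 141.8780278
  hemisphere W, so the sign is −
Point 2:
  Latitude: 34 + 44/60 + 54.1/3600 = 34.7483611
  N → positive
  λ: 26° + 1/60 + 18.2/3600 = 26 + 0.016667 + 0.005056 = 26.0217222
  E → positive
Point 3:
  Lat: 83° + 44/60 + 29.2/3600 = 83 + 0.733333 + 0.008111 = 83.7414444
  N ⇒ keep positive
  Longitude: 55′ + 1.99″ = 55.03317′; 17 + 55.03317/60 = 17.9172194
  hemisphere W, so the sign is −
Point 4:
  Lat: 84 + 28/60 + 45/3600 = 84.4791667
  S → negative
  Longitude: 6′ + 36.5″ = 6.60833′; 54 + 6.60833/60 = 54.1101389
  W → negative
Point 5:
  φ: 78° + 36/60 + 24/3600 = 78 + 0.600000 + 0.006667 = 78.6066667
  S → negative
  Lon: 32′ + 53.8″ = 32.89667′; 124 + 32.89667/60 = 124.5482778
  W → negative
Point 6:
  φ: 83 + 58/60 + 45.4/3600 = 83.9792778
  N → positive
  Longitude: 18′ + 28.6″ = 18.47667′; 89 + 18.47667/60 = 89.3079444
  W → negative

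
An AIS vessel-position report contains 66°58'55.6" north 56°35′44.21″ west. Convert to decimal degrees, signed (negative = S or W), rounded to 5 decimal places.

66.98211, -56.59561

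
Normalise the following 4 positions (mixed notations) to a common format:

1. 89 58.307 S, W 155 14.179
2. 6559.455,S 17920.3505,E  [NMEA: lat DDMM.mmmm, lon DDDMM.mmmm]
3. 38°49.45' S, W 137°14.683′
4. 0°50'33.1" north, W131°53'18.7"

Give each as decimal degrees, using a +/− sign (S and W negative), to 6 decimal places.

1. -89.971783, -155.236317
2. -65.990917, 179.339175
3. -38.824167, -137.244717
4. 0.842528, -131.888528

Point 1:
  φ: 58.307′ = 0.971783°; total 89.9717833
  hemisphere S, so the sign is −
  λ: 155 + 14.179/60 = 155.2363167
  W → negative
Point 2:
  φ: degrees = first 2 digits = 65, minutes = 59.455; 65 + 59.455/60 = 65.9909167
  hemisphere S, so the sign is −
  λ: split at 3 digits → 179° and 20.3505′; 179 + 20.3505/60 = 179.3391750
  E ⇒ keep positive
Point 3:
  Latitude: 49.45′ = 0.824167°; total 38.8241667
  S → negative
  Lon: 137 + 14.683/60 = 137.2447167
  W ⇒ negate
Point 4:
  Lat: 0 + 50/60 + 33.1/3600 = 0.8425278
  N → positive
  Longitude: 53′ + 18.7″ = 53.31167′; 131 + 53.31167/60 = 131.8885278
  W → negative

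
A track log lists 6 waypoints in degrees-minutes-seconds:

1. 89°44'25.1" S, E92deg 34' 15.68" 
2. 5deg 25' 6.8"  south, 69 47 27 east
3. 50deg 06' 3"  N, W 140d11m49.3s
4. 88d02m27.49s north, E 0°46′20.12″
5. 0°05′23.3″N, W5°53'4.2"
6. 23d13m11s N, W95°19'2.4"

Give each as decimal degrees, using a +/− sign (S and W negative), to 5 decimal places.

Point 1:
  φ: 89° + 44/60 + 25.1/3600 = 89 + 0.733333 + 0.006972 = 89.740306
  hemisphere S, so the sign is −
  Lon: 34′ + 15.68″ = 34.26133′; 92 + 34.26133/60 = 92.571022
  E → positive
Point 2:
  Lat: 25′ + 6.8″ = 25.11333′; 5 + 25.11333/60 = 5.418556
  S → negative
  λ: 69° + 47/60 + 27/3600 = 69 + 0.783333 + 0.007500 = 69.790833
  E ⇒ keep positive
Point 3:
  Latitude: 50° + 6/60 + 3/3600 = 50 + 0.100000 + 0.000833 = 50.100833
  N ⇒ keep positive
  Lon: 140° + 11/60 + 49.3/3600 = 140 + 0.183333 + 0.013694 = 140.197028
  W → negative
Point 4:
  φ: 88 + 2/60 + 27.49/3600 = 88.040969
  N ⇒ keep positive
  λ: 0 + 46/60 + 20.12/3600 = 0.772256
  E ⇒ keep positive
Point 5:
  φ: 0° + 5/60 + 23.3/3600 = 0 + 0.083333 + 0.006472 = 0.089806
  N → positive
  Lon: 5° + 53/60 + 4.2/3600 = 5 + 0.883333 + 0.001167 = 5.884500
  hemisphere W, so the sign is −
Point 6:
  Lat: 23 + 13/60 + 11/3600 = 23.219722
  N ⇒ keep positive
  Lon: 95 + 19/60 + 2.4/3600 = 95.317333
  W ⇒ negate

1. -89.74031, 92.57102
2. -5.41856, 69.79083
3. 50.10083, -140.19703
4. 88.04097, 0.77226
5. 0.08981, -5.88450
6. 23.21972, -95.31733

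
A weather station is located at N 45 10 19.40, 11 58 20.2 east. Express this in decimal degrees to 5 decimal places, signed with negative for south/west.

45.17206, 11.97228

Latitude: 10′ + 19.4″ = 10.32333′; 45 + 10.32333/60 = 45.172056
N → positive
λ: 58′ + 20.2″ = 58.33667′; 11 + 58.33667/60 = 11.972278
E ⇒ keep positive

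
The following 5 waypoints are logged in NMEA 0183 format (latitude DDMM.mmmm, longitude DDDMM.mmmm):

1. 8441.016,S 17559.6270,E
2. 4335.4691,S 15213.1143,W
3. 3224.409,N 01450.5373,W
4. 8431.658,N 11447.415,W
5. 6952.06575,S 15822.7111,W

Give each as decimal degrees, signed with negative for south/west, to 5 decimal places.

Point 1:
  Lat: degrees = first 2 digits = 84, minutes = 41.016; 84 + 41.016/60 = 84.683600
  hemisphere S, so the sign is −
  Longitude: split at 3 digits → 175° and 59.627′; 175 + 59.627/60 = 175.993783
  E ⇒ keep positive
Point 2:
  φ: split at 2 digits → 43° and 35.4691′; 43 + 35.4691/60 = 43.591152
  S ⇒ negate
  λ: degrees = first 3 digits = 152, minutes = 13.1143; 152 + 13.1143/60 = 152.218572
  hemisphere W, so the sign is −
Point 3:
  Lat: split at 2 digits → 32° and 24.409′; 32 + 24.409/60 = 32.406817
  N ⇒ keep positive
  λ: split at 3 digits → 014° and 50.5373′; 14 + 50.5373/60 = 14.842288
  W → negative
Point 4:
  φ: degrees = first 2 digits = 84, minutes = 31.658; 84 + 31.658/60 = 84.527633
  N → positive
  Longitude: split at 3 digits → 114° and 47.415′; 114 + 47.415/60 = 114.790250
  W ⇒ negate
Point 5:
  Lat: degrees = first 2 digits = 69, minutes = 52.06575; 69 + 52.06575/60 = 69.867763
  S ⇒ negate
  Longitude: degrees = first 3 digits = 158, minutes = 22.7111; 158 + 22.7111/60 = 158.378518
  hemisphere W, so the sign is −

1. -84.68360, 175.99378
2. -43.59115, -152.21857
3. 32.40682, -14.84229
4. 84.52763, -114.79025
5. -69.86776, -158.37852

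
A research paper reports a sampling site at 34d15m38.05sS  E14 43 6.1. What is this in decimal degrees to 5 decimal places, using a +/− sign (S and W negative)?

-34.26057, 14.71836

Lat: 15′ + 38.05″ = 15.63417′; 34 + 15.63417/60 = 34.260569
S → negative
λ: 43′ + 6.1″ = 43.10167′; 14 + 43.10167/60 = 14.718361
E → positive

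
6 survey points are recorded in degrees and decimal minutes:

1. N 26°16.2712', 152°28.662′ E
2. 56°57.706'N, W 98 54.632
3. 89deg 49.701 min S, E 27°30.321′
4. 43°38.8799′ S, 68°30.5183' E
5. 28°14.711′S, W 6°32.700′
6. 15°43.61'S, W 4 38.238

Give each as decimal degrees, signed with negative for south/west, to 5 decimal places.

1. 26.27119, 152.47770
2. 56.96177, -98.91053
3. -89.82835, 27.50535
4. -43.64800, 68.50864
5. -28.24518, -6.54500
6. -15.72683, -4.63730

Point 1:
  Latitude: 16.2712′ = 0.271187°; total 26.271187
  N → positive
  Lon: 152 + 28.662/60 = 152.477700
  E → positive
Point 2:
  φ: 57.706′ = 0.961767°; total 56.961767
  N → positive
  Lon: 54.632′ = 0.910533°; total 98.910533
  W ⇒ negate
Point 3:
  Latitude: 89 + 49.701/60 = 89.828350
  hemisphere S, so the sign is −
  Lon: 30.321′ = 0.505350°; total 27.505350
  E → positive
Point 4:
  Latitude: 38.8799′ = 0.647998°; total 43.647998
  S → negative
  λ: 30.5183′ = 0.508638°; total 68.508638
  E ⇒ keep positive
Point 5:
  Latitude: 28 + 14.711/60 = 28.245183
  hemisphere S, so the sign is −
  Longitude: 6 + 32.7/60 = 6.545000
  W → negative
Point 6:
  Lat: 43.61′ = 0.726833°; total 15.726833
  hemisphere S, so the sign is −
  λ: 38.238′ = 0.637300°; total 4.637300
  hemisphere W, so the sign is −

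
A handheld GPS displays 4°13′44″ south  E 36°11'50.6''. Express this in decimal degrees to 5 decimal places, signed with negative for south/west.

Lat: 4° + 13/60 + 44/3600 = 4 + 0.216667 + 0.012222 = 4.228889
S → negative
Longitude: 11′ + 50.6″ = 11.84333′; 36 + 11.84333/60 = 36.197389
E ⇒ keep positive

-4.22889, 36.19739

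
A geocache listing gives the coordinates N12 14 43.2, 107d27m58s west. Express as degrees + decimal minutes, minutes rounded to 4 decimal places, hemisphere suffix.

Lat: 14 + 43.2/60 = 14.720000′
Lon: seconds/60 = 0.96667; minutes = 27 + 0.96667 = 27.966667

12° 14.7200′ N, 107° 27.9667′ W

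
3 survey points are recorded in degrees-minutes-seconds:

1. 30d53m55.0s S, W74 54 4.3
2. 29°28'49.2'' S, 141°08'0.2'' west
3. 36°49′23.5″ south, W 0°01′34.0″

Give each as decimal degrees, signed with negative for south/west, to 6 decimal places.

1. -30.898611, -74.901194
2. -29.480333, -141.133389
3. -36.823194, -0.026111

Point 1:
  φ: 30° + 53/60 + 55/3600 = 30 + 0.883333 + 0.015278 = 30.8986111
  hemisphere S, so the sign is −
  λ: 54′ + 4.3″ = 54.07167′; 74 + 54.07167/60 = 74.9011944
  W → negative
Point 2:
  Latitude: 29° + 28/60 + 49.2/3600 = 29 + 0.466667 + 0.013667 = 29.4803333
  hemisphere S, so the sign is −
  Longitude: 8′ + 0.2″ = 8.00333′; 141 + 8.00333/60 = 141.1333889
  W ⇒ negate
Point 3:
  Lat: 36° + 49/60 + 23.5/3600 = 36 + 0.816667 + 0.006528 = 36.8231944
  S → negative
  Longitude: 0° + 1/60 + 34/3600 = 0 + 0.016667 + 0.009444 = 0.0261111
  hemisphere W, so the sign is −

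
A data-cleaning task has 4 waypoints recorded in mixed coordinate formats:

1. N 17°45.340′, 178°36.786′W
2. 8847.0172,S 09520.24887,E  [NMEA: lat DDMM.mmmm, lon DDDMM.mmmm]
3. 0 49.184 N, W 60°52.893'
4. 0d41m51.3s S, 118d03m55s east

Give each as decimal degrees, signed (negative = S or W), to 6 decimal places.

Point 1:
  Lat: 17 + 45.34/60 = 17.7556667
  N ⇒ keep positive
  Lon: 36.786′ = 0.613100°; total 178.6131000
  hemisphere W, so the sign is −
Point 2:
  Lat: degrees = first 2 digits = 88, minutes = 47.0172; 88 + 47.0172/60 = 88.7836200
  S → negative
  Longitude: split at 3 digits → 095° and 20.24887′; 95 + 20.24887/60 = 95.3374812
  E → positive
Point 3:
  Latitude: 0 + 49.184/60 = 0.8197333
  N ⇒ keep positive
  Longitude: 60 + 52.893/60 = 60.8815500
  W ⇒ negate
Point 4:
  φ: 41′ + 51.3″ = 41.85500′; 0 + 41.85500/60 = 0.6975833
  hemisphere S, so the sign is −
  Lon: 3′ + 55″ = 3.91667′; 118 + 3.91667/60 = 118.0652778
  E → positive

1. 17.755667, -178.613100
2. -88.783620, 95.337481
3. 0.819733, -60.881550
4. -0.697583, 118.065278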